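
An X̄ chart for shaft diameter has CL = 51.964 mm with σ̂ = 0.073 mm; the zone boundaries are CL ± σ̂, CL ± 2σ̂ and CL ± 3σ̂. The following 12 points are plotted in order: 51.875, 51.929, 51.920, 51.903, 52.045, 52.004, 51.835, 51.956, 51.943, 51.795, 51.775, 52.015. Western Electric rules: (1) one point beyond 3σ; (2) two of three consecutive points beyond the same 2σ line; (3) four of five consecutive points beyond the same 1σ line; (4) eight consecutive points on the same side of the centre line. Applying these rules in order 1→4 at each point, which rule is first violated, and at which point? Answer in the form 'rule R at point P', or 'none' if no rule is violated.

rule 2 at point 11

Zone of each point (C = within 1σ̂, B = 1σ̂–2σ̂, A = 2σ̂–3σ̂, * = beyond 3σ̂; sign = side of CL): 1:-B, 2:-C, 3:-C, 4:-C, 5:+B, 6:+C, 7:-B, 8:-C, 9:-C, 10:-A, 11:-A, 12:+C
Rule 2 (two of three consecutive points beyond the same 2σ limit) is satisfied at point 11.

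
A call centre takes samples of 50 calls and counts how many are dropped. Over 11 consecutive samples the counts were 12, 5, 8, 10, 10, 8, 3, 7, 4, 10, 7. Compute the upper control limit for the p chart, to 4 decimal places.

0.3053

p̄ = Σdᵢ / (k·n) = 84 / (11 × 50) = 0.15273
UCL = p̄ + 3·√(p̄(1−p̄)/n) = 0.15273 + 3 × √(0.15273×0.84727/50) = 0.15273 + 3 × 0.05087 = 0.30535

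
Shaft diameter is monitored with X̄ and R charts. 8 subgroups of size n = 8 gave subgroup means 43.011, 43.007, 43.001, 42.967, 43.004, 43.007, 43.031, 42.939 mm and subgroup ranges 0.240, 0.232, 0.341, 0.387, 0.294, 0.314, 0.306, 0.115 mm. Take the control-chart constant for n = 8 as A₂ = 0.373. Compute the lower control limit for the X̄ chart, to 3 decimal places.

42.892

X̄̄ = (43.011 + 43.007 + 43.001 + 42.967 + 43.004 + 43.007 + 43.031 + 42.939) / 8 = 343.9670 / 8 = 42.9959
R̄ = (0.240 + 0.232 + 0.341 + 0.387 + 0.294 + 0.314 + 0.306 + 0.115) / 8 = 2.2290 / 8 = 0.2786
LCL = X̄̄ − A₂·R̄ = 42.9959 − 0.373 × 0.2786 = 42.8919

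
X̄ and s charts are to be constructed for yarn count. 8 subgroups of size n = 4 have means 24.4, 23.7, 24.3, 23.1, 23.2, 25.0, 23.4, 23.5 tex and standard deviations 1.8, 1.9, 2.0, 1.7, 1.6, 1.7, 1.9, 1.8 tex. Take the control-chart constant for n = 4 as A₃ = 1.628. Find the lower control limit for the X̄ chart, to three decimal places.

X̄̄ = (24.4 + 23.7 + 24.3 + 23.1 + 23.2 + 25.0 + 23.4 + 23.5) / 8 = 23.8250
s̄ = (1.8 + 1.9 + 2.0 + 1.7 + 1.6 + 1.7 + 1.9 + 1.8) / 8 = 1.8000
LCL = X̄̄ − A₃·s̄ = 23.8250 − 1.628 × 1.8000 = 20.8946

20.895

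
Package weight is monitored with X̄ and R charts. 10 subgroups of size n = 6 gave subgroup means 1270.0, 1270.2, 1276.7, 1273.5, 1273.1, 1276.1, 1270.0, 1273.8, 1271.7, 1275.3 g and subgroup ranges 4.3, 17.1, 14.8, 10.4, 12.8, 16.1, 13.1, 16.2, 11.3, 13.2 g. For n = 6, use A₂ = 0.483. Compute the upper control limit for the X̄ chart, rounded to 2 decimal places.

X̄̄ = (1270.0 + 1270.2 + 1276.7 + 1273.5 + 1273.1 + 1276.1 + 1270.0 + 1273.8 + 1271.7 + 1275.3) / 10 = 12730.4000 / 10 = 1273.0400
R̄ = (4.3 + 17.1 + 14.8 + 10.4 + 12.8 + 16.1 + 13.1 + 16.2 + 11.3 + 13.2) / 10 = 129.3000 / 10 = 12.9300
UCL = X̄̄ + A₂·R̄ = 1273.0400 + 0.483 × 12.9300 = 1279.2852

1279.29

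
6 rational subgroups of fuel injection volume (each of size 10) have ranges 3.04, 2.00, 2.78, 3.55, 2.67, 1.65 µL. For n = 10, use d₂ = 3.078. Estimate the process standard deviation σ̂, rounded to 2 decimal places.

0.85

R̄ = (3.04 + 2.00 + 2.78 + 3.55 + 2.67 + 1.65) / 6 = 2.6150
σ̂ = R̄ / d₂ = 2.6150 / 3.078 = 0.8496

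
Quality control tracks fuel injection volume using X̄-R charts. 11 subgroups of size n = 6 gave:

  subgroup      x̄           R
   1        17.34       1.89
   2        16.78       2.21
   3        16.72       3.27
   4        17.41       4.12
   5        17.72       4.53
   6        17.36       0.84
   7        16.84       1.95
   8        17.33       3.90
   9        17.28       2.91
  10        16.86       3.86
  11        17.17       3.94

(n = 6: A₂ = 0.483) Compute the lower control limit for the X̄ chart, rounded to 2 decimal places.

15.70

X̄̄ = (17.34 + 16.78 + 16.72 + 17.41 + 17.72 + 17.36 + 16.84 + 17.33 + 17.28 + 16.86 + 17.17) / 11 = 188.8100 / 11 = 17.1645
R̄ = (1.89 + 2.21 + 3.27 + 4.12 + 4.53 + 0.84 + 1.95 + 3.90 + 2.91 + 3.86 + 3.94) / 11 = 33.4200 / 11 = 3.0382
LCL = X̄̄ − A₂·R̄ = 17.1645 − 0.483 × 3.0382 = 15.6971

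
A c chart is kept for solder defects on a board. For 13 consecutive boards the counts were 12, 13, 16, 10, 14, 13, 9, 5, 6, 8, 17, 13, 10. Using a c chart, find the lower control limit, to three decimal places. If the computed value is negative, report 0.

1.177

c̄ = (12 + 13 + 16 + 10 + 14 + 13 + 9 + 5 + 6 + 8 + 17 + 13 + 10) / 13 = 146 / 13 = 11.2308
LCL = c̄ − 3√c̄ = 11.2308 − 3 × 3.3512 = 1.1771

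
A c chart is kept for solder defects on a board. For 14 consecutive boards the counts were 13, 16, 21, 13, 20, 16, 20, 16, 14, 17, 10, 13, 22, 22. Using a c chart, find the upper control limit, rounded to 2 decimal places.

28.88

c̄ = (13 + 16 + 21 + 13 + 20 + 16 + 20 + 16 + 14 + 17 + 10 + 13 + 22 + 22) / 14 = 233 / 14 = 16.6429
UCL = c̄ + 3√c̄ = 16.6429 + 3 × √16.6429 = 16.6429 + 3 × 4.0796 = 28.8816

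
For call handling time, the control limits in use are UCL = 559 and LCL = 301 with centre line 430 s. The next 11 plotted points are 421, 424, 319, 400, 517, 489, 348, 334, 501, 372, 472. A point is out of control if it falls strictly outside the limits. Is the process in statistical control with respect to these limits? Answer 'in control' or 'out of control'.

in control

All 11 points lie within [301, 559].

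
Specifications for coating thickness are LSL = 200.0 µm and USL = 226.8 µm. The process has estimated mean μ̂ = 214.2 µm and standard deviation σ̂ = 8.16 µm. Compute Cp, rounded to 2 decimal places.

0.55

Cp = (USL − LSL) / (6σ̂) = (226.8 − 200.0) / (6 × 8.16) = 26.8000 / 48.9600 = 0.5474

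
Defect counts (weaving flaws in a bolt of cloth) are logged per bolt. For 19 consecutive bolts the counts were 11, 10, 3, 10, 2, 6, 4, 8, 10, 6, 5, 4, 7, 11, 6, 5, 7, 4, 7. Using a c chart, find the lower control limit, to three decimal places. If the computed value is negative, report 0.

c̄ = (11 + 10 + 3 + 10 + 2 + 6 + 4 + 8 + 10 + 6 + 5 + 4 + 7 + 11 + 6 + 5 + 7 + 4 + 7) / 19 = 126 / 19 = 6.6316
LCL = c̄ − 3√c̄ = 6.6316 − 3 × 2.5752 = -1.0940 → 0 (cannot be negative)

0.000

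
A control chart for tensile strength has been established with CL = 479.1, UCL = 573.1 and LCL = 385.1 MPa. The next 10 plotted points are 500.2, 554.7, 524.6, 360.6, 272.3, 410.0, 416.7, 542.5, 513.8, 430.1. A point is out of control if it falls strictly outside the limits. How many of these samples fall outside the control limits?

2

Compare each point to [385.1, 573.1]: sample 4 = 360.6 < LCL; sample 5 = 272.3 < LCL.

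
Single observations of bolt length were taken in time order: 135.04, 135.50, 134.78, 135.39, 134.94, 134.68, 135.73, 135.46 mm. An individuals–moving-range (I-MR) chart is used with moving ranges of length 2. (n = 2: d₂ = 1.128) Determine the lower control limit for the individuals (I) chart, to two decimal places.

133.74

X̄ = (135.04 + 135.50 + 134.78 + 135.39 + 134.94 + 134.68 + 135.73 + 135.46) / 8 = 135.1900
Moving ranges: 0.46, 0.72, 0.61, 0.45, 0.26, 1.05, 0.27; M̄R̄ = 3.8200 / 7 = 0.5457
LCL = X̄ − 3·M̄R̄/d₂ = 135.1900 − 3 × 0.5457 / 1.128 = 133.7386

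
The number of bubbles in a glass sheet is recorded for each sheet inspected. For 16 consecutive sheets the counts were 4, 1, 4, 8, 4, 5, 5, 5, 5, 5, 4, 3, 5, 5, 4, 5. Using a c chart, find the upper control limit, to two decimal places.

c̄ = (4 + 1 + 4 + 8 + 4 + 5 + 5 + 5 + 5 + 5 + 4 + 3 + 5 + 5 + 4 + 5) / 16 = 72 / 16 = 4.5000
UCL = c̄ + 3√c̄ = 4.5000 + 3 × √4.5000 = 4.5000 + 3 × 2.1213 = 10.8640

10.86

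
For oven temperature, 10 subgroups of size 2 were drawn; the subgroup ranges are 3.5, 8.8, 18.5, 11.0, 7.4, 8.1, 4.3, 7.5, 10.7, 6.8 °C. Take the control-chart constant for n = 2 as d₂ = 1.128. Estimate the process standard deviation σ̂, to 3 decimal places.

R̄ = (3.5 + 8.8 + 18.5 + 11.0 + 7.4 + 8.1 + 4.3 + 7.5 + 10.7 + 6.8) / 10 = 8.6600
σ̂ = R̄ / d₂ = 8.6600 / 1.128 = 7.6773

7.677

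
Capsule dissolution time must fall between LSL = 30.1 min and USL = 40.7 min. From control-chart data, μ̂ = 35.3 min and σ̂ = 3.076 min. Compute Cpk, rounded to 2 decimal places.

0.56

Cpu = (USL − μ̂) / (3σ̂) = (40.7 − 35.3) / (3 × 3.076) = 0.5852; Cpl = (μ̂ − LSL) / (3σ̂) = (35.3 − 30.1) / (3 × 3.076) = 0.5635; Cpk = min(Cpu, Cpl) = 0.5635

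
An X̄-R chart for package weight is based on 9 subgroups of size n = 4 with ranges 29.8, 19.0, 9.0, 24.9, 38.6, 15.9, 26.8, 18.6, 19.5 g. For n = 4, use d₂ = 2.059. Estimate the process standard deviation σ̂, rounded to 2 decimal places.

R̄ = (29.8 + 19.0 + 9.0 + 24.9 + 38.6 + 15.9 + 26.8 + 18.6 + 19.5) / 9 = 22.4556
σ̂ = R̄ / d₂ = 22.4556 / 2.059 = 10.9060

10.91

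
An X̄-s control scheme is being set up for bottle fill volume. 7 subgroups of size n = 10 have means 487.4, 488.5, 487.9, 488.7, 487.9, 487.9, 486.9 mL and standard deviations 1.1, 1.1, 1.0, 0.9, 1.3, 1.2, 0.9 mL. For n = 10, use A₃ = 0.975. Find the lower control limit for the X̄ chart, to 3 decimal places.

X̄̄ = (487.4 + 488.5 + 487.9 + 488.7 + 487.9 + 487.9 + 486.9) / 7 = 487.8857
s̄ = (1.1 + 1.1 + 1.0 + 0.9 + 1.3 + 1.2 + 0.9) / 7 = 1.0714
LCL = X̄̄ − A₃·s̄ = 487.8857 − 0.975 × 1.0714 = 486.8411

486.841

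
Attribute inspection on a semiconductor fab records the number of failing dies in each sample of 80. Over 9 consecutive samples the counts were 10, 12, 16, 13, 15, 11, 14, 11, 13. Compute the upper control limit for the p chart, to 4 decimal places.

0.2826

p̄ = Σdᵢ / (k·n) = 115 / (9 × 80) = 0.15972
UCL = p̄ + 3·√(p̄(1−p̄)/n) = 0.15972 + 3 × √(0.15972×0.84028/80) = 0.15972 + 3 × 0.04096 = 0.28260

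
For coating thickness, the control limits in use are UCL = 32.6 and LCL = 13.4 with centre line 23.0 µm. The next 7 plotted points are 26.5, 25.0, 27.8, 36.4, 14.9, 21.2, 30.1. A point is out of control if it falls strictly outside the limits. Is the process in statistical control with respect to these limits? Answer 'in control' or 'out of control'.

Compare each point to [13.4, 32.6]: sample 4 = 36.4 > UCL.

out of control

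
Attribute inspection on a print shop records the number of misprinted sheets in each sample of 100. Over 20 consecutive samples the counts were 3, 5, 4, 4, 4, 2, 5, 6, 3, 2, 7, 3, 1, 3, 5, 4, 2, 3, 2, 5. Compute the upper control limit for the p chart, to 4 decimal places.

0.0928

p̄ = Σdᵢ / (k·n) = 73 / (20 × 100) = 0.03650
UCL = p̄ + 3·√(p̄(1−p̄)/n) = 0.03650 + 3 × √(0.03650×0.96350/100) = 0.03650 + 3 × 0.01875 = 0.09276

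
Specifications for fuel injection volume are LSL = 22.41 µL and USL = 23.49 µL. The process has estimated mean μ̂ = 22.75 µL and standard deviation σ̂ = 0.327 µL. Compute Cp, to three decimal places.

0.550

Cp = (USL − LSL) / (6σ̂) = (23.49 − 22.41) / (6 × 0.327) = 1.0800 / 1.9620 = 0.5505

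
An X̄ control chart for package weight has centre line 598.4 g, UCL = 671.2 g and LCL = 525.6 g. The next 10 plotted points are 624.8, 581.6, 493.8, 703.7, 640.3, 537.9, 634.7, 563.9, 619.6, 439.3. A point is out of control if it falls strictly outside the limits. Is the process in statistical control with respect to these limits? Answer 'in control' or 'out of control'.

out of control

Compare each point to [525.6, 671.2]: sample 3 = 493.8 < LCL; sample 4 = 703.7 > UCL; sample 10 = 439.3 < LCL.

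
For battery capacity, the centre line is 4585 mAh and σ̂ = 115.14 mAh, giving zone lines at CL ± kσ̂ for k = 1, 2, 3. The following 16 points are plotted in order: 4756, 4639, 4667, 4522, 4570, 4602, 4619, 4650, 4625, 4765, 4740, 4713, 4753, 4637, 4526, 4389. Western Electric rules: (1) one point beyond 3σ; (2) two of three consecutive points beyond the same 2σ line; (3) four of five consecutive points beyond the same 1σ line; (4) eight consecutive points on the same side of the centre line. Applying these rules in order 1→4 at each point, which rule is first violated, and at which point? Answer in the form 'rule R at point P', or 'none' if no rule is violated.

rule 3 at point 13

Zone of each point (C = within 1σ̂, B = 1σ̂–2σ̂, A = 2σ̂–3σ̂, * = beyond 3σ̂; sign = side of CL): 1:+B, 2:+C, 3:+C, 4:-C, 5:-C, 6:+C, 7:+C, 8:+C, 9:+C, 10:+B, 11:+B, 12:+B, 13:+B, 14:+C, 15:-C, 16:-B
Rule 3 (four of five consecutive points beyond the same 1σ limit) is satisfied at point 13.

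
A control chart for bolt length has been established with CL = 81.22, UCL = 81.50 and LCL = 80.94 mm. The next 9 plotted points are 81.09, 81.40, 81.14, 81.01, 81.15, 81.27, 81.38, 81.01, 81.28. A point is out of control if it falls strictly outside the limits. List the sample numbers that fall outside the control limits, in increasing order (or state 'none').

All 9 points lie within [80.94, 81.50].

none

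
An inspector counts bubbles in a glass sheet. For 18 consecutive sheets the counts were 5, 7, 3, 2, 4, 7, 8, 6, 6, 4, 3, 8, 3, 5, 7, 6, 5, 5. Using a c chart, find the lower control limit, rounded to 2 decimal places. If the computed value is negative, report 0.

0.00

c̄ = (5 + 7 + 3 + 2 + 4 + 7 + 8 + 6 + 6 + 4 + 3 + 8 + 3 + 5 + 7 + 6 + 5 + 5) / 18 = 94 / 18 = 5.2222
LCL = c̄ − 3√c̄ = 5.2222 − 3 × 2.2852 = -1.6334 → 0 (cannot be negative)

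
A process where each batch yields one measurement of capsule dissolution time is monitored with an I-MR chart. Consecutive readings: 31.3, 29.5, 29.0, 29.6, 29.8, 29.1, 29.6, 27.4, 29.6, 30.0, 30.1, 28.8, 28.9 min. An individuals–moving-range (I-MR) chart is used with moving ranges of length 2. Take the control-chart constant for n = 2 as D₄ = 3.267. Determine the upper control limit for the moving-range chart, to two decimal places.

2.89

Moving ranges: 1.8, 0.5, 0.6, 0.2, 0.7, 0.5, 2.2, 2.2, 0.4, 0.1, 1.3, 0.1; M̄R̄ = 10.6000 / 12 = 0.8833
UCL_MR = D₄·M̄R̄ = 3.267 × 0.8833 = 2.8859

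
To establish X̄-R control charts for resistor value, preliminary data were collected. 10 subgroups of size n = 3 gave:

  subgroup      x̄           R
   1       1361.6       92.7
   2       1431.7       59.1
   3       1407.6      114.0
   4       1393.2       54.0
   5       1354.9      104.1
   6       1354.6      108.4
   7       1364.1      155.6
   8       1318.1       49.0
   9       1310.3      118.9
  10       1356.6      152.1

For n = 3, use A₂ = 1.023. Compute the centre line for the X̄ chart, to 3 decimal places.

1365.270

X̄̄ = (1361.6 + 1431.7 + 1407.6 + 1393.2 + 1354.9 + 1354.6 + 1364.1 + 1318.1 + 1310.3 + 1356.6) / 10 = 13652.7000 / 10 = 1365.2700
CL = X̄̄ = 1365.2700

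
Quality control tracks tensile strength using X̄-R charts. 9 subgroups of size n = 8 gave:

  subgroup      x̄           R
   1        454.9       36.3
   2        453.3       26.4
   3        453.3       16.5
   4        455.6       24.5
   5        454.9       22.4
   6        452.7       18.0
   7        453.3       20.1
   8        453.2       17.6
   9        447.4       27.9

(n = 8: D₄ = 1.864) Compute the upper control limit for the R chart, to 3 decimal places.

R̄ = (36.3 + 26.4 + 16.5 + 24.5 + 22.4 + 18.0 + 20.1 + 17.6 + 27.9) / 9 = 209.7000 / 9 = 23.3000
UCL_R = D₄·R̄ = 1.864 × 23.3000 = 43.4312

43.431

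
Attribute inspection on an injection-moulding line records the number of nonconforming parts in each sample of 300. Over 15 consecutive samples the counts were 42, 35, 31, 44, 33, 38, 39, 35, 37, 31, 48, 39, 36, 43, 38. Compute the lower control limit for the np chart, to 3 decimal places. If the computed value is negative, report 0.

p̄ = Σdᵢ / (k·n) = 569 / (15 × 300) = 0.12644
LCL = np̄ − 3·√(np̄(1−p̄)) = 37.9333 − 3 × 5.7565 = 20.6639

20.664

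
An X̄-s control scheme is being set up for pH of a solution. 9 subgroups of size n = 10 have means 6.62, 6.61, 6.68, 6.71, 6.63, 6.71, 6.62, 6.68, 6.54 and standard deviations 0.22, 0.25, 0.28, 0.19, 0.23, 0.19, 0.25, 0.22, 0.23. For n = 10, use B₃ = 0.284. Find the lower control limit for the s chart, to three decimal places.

s̄ = (0.22 + 0.25 + 0.28 + 0.19 + 0.23 + 0.19 + 0.25 + 0.22 + 0.23) / 9 = 0.2289
LCL_s = B₃·s̄ = 0.284 × 0.2289 = 0.0650

0.065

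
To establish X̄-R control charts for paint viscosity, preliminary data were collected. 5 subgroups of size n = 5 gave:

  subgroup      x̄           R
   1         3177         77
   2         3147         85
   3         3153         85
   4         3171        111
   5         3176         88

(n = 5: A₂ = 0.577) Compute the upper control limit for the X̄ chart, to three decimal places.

X̄̄ = (3177 + 3147 + 3153 + 3171 + 3176) / 5 = 15824.0000 / 5 = 3164.8000
R̄ = (77 + 85 + 85 + 111 + 88) / 5 = 446.0000 / 5 = 89.2000
UCL = X̄̄ + A₂·R̄ = 3164.8000 + 0.577 × 89.2000 = 3216.2684

3216.268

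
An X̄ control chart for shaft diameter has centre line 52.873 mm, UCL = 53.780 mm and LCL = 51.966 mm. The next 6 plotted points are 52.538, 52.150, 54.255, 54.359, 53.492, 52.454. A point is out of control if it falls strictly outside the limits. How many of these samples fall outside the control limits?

Compare each point to [51.966, 53.780]: sample 3 = 54.255 > UCL; sample 4 = 54.359 > UCL.

2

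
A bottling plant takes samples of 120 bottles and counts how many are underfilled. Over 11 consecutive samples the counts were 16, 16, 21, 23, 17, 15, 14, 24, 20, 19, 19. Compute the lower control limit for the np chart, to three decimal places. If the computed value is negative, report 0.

6.666

p̄ = Σdᵢ / (k·n) = 204 / (11 × 120) = 0.15455
LCL = np̄ − 3·√(np̄(1−p̄)) = 18.5455 − 3 × 3.9597 = 6.6663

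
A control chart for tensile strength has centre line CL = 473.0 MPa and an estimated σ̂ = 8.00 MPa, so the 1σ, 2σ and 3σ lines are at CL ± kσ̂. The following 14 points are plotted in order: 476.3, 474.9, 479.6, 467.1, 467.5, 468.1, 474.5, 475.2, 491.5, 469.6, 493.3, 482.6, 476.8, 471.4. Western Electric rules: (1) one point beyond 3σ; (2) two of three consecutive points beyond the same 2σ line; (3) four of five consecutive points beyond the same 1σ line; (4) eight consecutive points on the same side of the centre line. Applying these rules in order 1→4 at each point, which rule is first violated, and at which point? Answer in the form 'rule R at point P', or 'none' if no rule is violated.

rule 2 at point 11

Zone of each point (C = within 1σ̂, B = 1σ̂–2σ̂, A = 2σ̂–3σ̂, * = beyond 3σ̂; sign = side of CL): 1:+C, 2:+C, 3:+C, 4:-C, 5:-C, 6:-C, 7:+C, 8:+C, 9:+A, 10:-C, 11:+A, 12:+B, 13:+C, 14:-C
Rule 2 (two of three consecutive points beyond the same 2σ limit) is satisfied at point 11.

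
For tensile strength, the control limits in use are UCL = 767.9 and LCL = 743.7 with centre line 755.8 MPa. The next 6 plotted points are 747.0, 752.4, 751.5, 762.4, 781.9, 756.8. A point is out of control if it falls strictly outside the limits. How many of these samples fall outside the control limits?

1

Compare each point to [743.7, 767.9]: sample 5 = 781.9 > UCL.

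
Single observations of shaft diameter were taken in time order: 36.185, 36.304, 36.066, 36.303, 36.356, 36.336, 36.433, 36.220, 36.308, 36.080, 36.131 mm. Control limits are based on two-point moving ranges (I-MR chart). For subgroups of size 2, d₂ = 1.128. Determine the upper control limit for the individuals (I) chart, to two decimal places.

X̄ = (36.185 + 36.304 + 36.066 + 36.303 + 36.356 + 36.336 + 36.433 + 36.220 + 36.308 + 36.080 + 36.131) / 11 = 36.2475
Moving ranges: 0.119, 0.238, 0.237, 0.053, 0.020, 0.097, 0.213, 0.088, 0.228, 0.051; M̄R̄ = 1.3440 / 10 = 0.1344
UCL = X̄ + 3·M̄R̄/d₂ = 36.2475 + 3 × 0.1344 / 1.128 = 36.6049

36.60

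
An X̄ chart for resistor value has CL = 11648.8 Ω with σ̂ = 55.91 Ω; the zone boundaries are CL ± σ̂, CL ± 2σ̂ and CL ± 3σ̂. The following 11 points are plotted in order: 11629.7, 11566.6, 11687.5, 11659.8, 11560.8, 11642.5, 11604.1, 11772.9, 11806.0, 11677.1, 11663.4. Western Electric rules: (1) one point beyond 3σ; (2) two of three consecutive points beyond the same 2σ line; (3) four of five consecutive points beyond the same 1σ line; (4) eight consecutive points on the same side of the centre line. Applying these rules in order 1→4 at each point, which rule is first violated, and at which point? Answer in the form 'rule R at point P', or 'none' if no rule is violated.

rule 2 at point 9

Zone of each point (C = within 1σ̂, B = 1σ̂–2σ̂, A = 2σ̂–3σ̂, * = beyond 3σ̂; sign = side of CL): 1:-C, 2:-B, 3:+C, 4:+C, 5:-B, 6:-C, 7:-C, 8:+A, 9:+A, 10:+C, 11:+C
Rule 2 (two of three consecutive points beyond the same 2σ limit) is satisfied at point 9.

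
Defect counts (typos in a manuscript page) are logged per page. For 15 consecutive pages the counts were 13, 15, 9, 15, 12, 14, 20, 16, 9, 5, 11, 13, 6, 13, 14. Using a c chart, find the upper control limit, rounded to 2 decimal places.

22.87

c̄ = (13 + 15 + 9 + 15 + 12 + 14 + 20 + 16 + 9 + 5 + 11 + 13 + 6 + 13 + 14) / 15 = 185 / 15 = 12.3333
UCL = c̄ + 3√c̄ = 12.3333 + 3 × √12.3333 = 12.3333 + 3 × 3.5119 = 22.8690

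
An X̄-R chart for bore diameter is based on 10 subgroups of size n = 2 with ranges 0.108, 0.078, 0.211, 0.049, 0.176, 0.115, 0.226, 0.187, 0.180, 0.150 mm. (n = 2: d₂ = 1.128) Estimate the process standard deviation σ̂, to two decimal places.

0.13

R̄ = (0.108 + 0.078 + 0.211 + 0.049 + 0.176 + 0.115 + 0.226 + 0.187 + 0.180 + 0.150) / 10 = 0.1480
σ̂ = R̄ / d₂ = 0.1480 / 1.128 = 0.1312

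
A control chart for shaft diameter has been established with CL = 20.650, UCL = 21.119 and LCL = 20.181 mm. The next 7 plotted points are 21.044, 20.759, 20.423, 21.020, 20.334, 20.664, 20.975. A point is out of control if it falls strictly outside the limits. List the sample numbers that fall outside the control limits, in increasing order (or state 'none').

All 7 points lie within [20.181, 21.119].

none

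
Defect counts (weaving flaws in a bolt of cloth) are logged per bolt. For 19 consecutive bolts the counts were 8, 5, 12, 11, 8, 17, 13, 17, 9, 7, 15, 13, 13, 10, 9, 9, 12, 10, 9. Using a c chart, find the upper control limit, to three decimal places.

20.797

c̄ = (8 + 5 + 12 + 11 + 8 + 17 + 13 + 17 + 9 + 7 + 15 + 13 + 13 + 10 + 9 + 9 + 12 + 10 + 9) / 19 = 207 / 19 = 10.8947
UCL = c̄ + 3√c̄ = 10.8947 + 3 × √10.8947 = 10.8947 + 3 × 3.3007 = 20.7969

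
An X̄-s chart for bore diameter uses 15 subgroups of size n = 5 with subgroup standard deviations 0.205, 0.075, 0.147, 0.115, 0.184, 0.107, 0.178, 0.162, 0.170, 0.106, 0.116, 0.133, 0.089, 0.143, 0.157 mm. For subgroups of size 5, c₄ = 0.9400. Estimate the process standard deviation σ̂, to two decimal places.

s̄ = (0.205 + 0.075 + 0.147 + 0.115 + 0.184 + 0.107 + 0.178 + 0.162 + 0.170 + 0.106 + 0.116 + 0.133 + 0.089 + 0.143 + 0.157) / 15 = 0.1391
σ̂ = s̄ / c₄ = 0.1391 / 0.9400 = 0.1480

0.15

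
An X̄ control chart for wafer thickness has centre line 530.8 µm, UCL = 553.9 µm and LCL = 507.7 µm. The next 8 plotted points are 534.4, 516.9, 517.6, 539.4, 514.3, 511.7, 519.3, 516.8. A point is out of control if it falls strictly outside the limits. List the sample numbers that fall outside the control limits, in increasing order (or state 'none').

All 8 points lie within [507.7, 553.9].

none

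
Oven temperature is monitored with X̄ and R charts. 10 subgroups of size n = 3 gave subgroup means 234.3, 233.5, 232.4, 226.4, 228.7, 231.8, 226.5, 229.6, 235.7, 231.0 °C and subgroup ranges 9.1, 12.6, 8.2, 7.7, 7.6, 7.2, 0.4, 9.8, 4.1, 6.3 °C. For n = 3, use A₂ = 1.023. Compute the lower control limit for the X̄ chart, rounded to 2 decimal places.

X̄̄ = (234.3 + 233.5 + 232.4 + 226.4 + 228.7 + 231.8 + 226.5 + 229.6 + 235.7 + 231.0) / 10 = 2309.9000 / 10 = 230.9900
R̄ = (9.1 + 12.6 + 8.2 + 7.7 + 7.6 + 7.2 + 0.4 + 9.8 + 4.1 + 6.3) / 10 = 73.0000 / 10 = 7.3000
LCL = X̄̄ − A₂·R̄ = 230.9900 − 1.023 × 7.3000 = 223.5221

223.52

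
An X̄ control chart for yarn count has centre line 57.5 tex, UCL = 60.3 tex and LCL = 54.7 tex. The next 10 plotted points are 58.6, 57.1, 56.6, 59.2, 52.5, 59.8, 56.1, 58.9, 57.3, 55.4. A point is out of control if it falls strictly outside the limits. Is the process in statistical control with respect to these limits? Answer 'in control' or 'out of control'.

Compare each point to [54.7, 60.3]: sample 5 = 52.5 < LCL.

out of control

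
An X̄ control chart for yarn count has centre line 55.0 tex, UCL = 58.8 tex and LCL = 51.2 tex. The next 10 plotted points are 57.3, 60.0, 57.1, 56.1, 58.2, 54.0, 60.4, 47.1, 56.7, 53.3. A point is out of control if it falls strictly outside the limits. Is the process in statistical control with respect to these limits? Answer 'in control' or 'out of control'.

Compare each point to [51.2, 58.8]: sample 2 = 60.0 > UCL; sample 7 = 60.4 > UCL; sample 8 = 47.1 < LCL.

out of control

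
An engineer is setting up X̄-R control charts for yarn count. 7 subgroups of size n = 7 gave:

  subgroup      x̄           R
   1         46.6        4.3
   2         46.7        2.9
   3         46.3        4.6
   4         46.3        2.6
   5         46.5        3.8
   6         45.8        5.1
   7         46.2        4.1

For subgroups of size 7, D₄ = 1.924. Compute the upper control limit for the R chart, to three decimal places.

R̄ = (4.3 + 2.9 + 4.6 + 2.6 + 3.8 + 5.1 + 4.1) / 7 = 27.4000 / 7 = 3.9143
UCL_R = D₄·R̄ = 1.924 × 3.9143 = 7.5311

7.531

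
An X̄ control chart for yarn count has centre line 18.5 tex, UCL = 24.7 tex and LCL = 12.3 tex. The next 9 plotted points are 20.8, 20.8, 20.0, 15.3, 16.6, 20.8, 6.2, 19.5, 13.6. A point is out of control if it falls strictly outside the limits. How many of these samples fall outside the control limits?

Compare each point to [12.3, 24.7]: sample 7 = 6.2 < LCL.

1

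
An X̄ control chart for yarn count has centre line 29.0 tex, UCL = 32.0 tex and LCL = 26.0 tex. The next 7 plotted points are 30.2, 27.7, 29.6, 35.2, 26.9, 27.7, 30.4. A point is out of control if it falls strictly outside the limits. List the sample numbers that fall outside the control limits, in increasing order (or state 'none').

Compare each point to [26.0, 32.0]: sample 4 = 35.2 > UCL.

4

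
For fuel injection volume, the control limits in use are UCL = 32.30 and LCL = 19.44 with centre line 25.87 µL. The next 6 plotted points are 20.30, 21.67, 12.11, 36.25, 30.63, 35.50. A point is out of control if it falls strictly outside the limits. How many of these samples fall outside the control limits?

3

Compare each point to [19.44, 32.30]: sample 3 = 12.11 < LCL; sample 4 = 36.25 > UCL; sample 6 = 35.50 > UCL.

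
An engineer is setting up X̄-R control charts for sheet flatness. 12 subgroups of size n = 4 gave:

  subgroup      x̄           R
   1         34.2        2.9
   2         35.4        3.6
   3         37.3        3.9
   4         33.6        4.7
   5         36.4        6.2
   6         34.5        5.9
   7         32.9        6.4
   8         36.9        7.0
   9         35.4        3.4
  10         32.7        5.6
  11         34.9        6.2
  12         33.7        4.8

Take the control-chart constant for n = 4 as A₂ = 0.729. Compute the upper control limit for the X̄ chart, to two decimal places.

X̄̄ = (34.2 + 35.4 + 37.3 + 33.6 + 36.4 + 34.5 + 32.9 + 36.9 + 35.4 + 32.7 + 34.9 + 33.7) / 12 = 417.9000 / 12 = 34.8250
R̄ = (2.9 + 3.6 + 3.9 + 4.7 + 6.2 + 5.9 + 6.4 + 7.0 + 3.4 + 5.6 + 6.2 + 4.8) / 12 = 60.6000 / 12 = 5.0500
UCL = X̄̄ + A₂·R̄ = 34.8250 + 0.729 × 5.0500 = 38.5064

38.51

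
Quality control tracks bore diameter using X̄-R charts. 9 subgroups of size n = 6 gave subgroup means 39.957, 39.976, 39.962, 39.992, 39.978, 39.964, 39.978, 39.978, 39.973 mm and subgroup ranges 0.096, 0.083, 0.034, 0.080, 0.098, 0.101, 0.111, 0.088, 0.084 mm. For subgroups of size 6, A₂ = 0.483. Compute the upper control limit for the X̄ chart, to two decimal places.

40.01

X̄̄ = (39.957 + 39.976 + 39.962 + 39.992 + 39.978 + 39.964 + 39.978 + 39.978 + 39.973) / 9 = 359.7580 / 9 = 39.9731
R̄ = (0.096 + 0.083 + 0.034 + 0.080 + 0.098 + 0.101 + 0.111 + 0.088 + 0.084) / 9 = 0.7750 / 9 = 0.0861
UCL = X̄̄ + A₂·R̄ = 39.9731 + 0.483 × 0.0861 = 40.0147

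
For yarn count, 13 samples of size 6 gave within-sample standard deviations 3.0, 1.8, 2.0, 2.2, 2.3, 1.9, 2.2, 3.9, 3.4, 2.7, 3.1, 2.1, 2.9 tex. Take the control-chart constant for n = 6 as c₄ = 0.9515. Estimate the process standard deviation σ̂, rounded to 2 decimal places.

s̄ = (3.0 + 1.8 + 2.0 + 2.2 + 2.3 + 1.9 + 2.2 + 3.9 + 3.4 + 2.7 + 3.1 + 2.1 + 2.9) / 13 = 2.5769
σ̂ = s̄ / c₄ = 2.5769 / 0.9515 = 2.7083

2.71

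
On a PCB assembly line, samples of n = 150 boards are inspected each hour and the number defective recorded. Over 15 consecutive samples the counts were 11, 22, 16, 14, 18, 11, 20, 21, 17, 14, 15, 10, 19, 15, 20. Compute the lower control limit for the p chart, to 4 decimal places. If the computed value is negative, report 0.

p̄ = Σdᵢ / (k·n) = 243 / (15 × 150) = 0.10800
LCL = p̄ − 3·√(p̄(1−p̄)/n) = 0.10800 − 3 × 0.02534 = 0.03197

0.0320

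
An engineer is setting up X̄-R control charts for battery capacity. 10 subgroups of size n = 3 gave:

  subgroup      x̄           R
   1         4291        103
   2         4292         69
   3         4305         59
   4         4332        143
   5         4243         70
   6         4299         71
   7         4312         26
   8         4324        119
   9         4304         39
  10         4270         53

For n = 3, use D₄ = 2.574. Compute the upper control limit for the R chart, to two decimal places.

R̄ = (103 + 69 + 59 + 143 + 70 + 71 + 26 + 119 + 39 + 53) / 10 = 752.0000 / 10 = 75.2000
UCL_R = D₄·R̄ = 2.574 × 75.2000 = 193.5648

193.56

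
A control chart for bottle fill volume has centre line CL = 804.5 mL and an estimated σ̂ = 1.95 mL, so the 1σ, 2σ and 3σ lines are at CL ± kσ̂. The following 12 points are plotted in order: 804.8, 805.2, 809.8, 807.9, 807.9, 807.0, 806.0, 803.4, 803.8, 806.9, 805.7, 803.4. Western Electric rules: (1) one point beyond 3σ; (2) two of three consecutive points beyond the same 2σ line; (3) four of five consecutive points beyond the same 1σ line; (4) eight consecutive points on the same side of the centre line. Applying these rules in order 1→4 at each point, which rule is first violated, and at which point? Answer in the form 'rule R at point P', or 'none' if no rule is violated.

Zone of each point (C = within 1σ̂, B = 1σ̂–2σ̂, A = 2σ̂–3σ̂, * = beyond 3σ̂; sign = side of CL): 1:+C, 2:+C, 3:+A, 4:+B, 5:+B, 6:+B, 7:+C, 8:-C, 9:-C, 10:+B, 11:+C, 12:-C
Rule 3 (four of five consecutive points beyond the same 1σ limit) is satisfied at point 6.

rule 3 at point 6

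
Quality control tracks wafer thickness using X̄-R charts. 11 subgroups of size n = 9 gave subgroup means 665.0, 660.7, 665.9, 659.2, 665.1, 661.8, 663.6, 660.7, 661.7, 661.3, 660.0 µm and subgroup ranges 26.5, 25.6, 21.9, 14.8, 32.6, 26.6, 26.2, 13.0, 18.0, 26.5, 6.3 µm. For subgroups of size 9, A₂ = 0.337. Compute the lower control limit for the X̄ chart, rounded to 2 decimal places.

654.98

X̄̄ = (665.0 + 660.7 + 665.9 + 659.2 + 665.1 + 661.8 + 663.6 + 660.7 + 661.7 + 661.3 + 660.0) / 11 = 7285.0000 / 11 = 662.2727
R̄ = (26.5 + 25.6 + 21.9 + 14.8 + 32.6 + 26.6 + 26.2 + 13.0 + 18.0 + 26.5 + 6.3) / 11 = 238.0000 / 11 = 21.6364
LCL = X̄̄ − A₂·R̄ = 662.2727 − 0.337 × 21.6364 = 654.9813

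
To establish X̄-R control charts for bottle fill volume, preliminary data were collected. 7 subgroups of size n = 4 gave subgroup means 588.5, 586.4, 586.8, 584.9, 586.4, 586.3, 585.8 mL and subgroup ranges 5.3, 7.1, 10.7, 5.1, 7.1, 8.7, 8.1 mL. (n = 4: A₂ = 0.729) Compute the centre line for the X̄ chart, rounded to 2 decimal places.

X̄̄ = (588.5 + 586.4 + 586.8 + 584.9 + 586.4 + 586.3 + 585.8) / 7 = 4105.1000 / 7 = 586.4429
CL = X̄̄ = 586.4429

586.44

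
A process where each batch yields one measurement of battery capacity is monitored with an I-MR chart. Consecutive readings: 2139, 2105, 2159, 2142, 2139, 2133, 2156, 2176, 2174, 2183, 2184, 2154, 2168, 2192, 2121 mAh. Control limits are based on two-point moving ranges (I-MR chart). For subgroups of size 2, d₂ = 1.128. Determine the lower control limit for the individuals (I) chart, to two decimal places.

X̄ = (2139 + 2105 + 2159 + 2142 + 2139 + 2133 + 2156 + 2176 + 2174 + 2183 + 2184 + 2154 + 2168 + 2192 + 2121) / 15 = 2155.0000
Moving ranges: 34, 54, 17, 3, 6, 23, 20, 2, 9, 1, 30, 14, 24, 71; M̄R̄ = 308.0000 / 14 = 22.0000
LCL = X̄ − 3·M̄R̄/d₂ = 2155.0000 − 3 × 22.0000 / 1.128 = 2096.4894

2096.49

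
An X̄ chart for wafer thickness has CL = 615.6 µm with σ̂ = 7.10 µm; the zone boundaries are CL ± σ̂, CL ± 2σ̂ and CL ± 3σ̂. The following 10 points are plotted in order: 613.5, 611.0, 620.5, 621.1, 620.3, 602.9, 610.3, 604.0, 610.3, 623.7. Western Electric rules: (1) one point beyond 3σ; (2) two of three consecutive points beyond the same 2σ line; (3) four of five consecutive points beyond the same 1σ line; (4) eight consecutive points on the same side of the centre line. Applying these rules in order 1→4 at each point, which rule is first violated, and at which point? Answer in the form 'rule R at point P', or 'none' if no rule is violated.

Zone of each point (C = within 1σ̂, B = 1σ̂–2σ̂, A = 2σ̂–3σ̂, * = beyond 3σ̂; sign = side of CL): 1:-C, 2:-C, 3:+C, 4:+C, 5:+C, 6:-B, 7:-C, 8:-B, 9:-C, 10:+B
No rule fires across all 10 points.

none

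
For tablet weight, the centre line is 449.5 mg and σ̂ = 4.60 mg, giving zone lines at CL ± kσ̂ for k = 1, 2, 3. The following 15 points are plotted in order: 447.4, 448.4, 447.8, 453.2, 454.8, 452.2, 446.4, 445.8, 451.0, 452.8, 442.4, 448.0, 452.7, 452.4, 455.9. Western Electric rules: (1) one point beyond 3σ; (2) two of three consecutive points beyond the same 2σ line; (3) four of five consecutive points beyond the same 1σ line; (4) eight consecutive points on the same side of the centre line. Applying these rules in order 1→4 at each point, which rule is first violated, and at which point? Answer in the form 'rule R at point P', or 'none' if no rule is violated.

Zone of each point (C = within 1σ̂, B = 1σ̂–2σ̂, A = 2σ̂–3σ̂, * = beyond 3σ̂; sign = side of CL): 1:-C, 2:-C, 3:-C, 4:+C, 5:+B, 6:+C, 7:-C, 8:-C, 9:+C, 10:+C, 11:-B, 12:-C, 13:+C, 14:+C, 15:+B
No rule fires across all 15 points.

none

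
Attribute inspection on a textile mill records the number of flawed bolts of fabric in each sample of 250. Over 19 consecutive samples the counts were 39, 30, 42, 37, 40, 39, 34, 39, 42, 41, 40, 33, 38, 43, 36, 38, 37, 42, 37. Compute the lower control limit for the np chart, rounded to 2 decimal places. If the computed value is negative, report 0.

21.19

p̄ = Σdᵢ / (k·n) = 727 / (19 × 250) = 0.15305
LCL = np̄ − 3·√(np̄(1−p̄)) = 38.2632 − 3 × 5.6927 = 21.1850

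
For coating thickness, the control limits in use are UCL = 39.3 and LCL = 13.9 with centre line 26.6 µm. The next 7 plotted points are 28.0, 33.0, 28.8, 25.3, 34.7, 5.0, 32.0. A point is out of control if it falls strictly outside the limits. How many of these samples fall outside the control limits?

Compare each point to [13.9, 39.3]: sample 6 = 5.0 < LCL.

1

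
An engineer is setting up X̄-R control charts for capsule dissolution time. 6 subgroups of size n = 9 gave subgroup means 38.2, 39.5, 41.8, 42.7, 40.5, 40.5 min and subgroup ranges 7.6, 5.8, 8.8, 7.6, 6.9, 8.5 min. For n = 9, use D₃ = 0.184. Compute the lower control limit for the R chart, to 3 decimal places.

1.386

R̄ = (7.6 + 5.8 + 8.8 + 7.6 + 6.9 + 8.5) / 6 = 45.2000 / 6 = 7.5333
LCL_R = D₃·R̄ = 0.184 × 7.5333 = 1.3861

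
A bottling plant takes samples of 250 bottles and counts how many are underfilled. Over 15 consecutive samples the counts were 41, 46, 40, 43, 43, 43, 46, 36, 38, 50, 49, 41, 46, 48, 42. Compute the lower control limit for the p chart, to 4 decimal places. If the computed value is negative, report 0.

0.1020

p̄ = Σdᵢ / (k·n) = 652 / (15 × 250) = 0.17387
LCL = p̄ − 3·√(p̄(1−p̄)/n) = 0.17387 − 3 × 0.02397 = 0.10196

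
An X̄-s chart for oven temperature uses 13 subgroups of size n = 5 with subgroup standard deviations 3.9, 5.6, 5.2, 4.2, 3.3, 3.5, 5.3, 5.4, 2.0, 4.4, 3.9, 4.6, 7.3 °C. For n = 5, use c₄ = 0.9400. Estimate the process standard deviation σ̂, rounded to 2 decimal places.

4.80

s̄ = (3.9 + 5.6 + 5.2 + 4.2 + 3.3 + 3.5 + 5.3 + 5.4 + 2.0 + 4.4 + 3.9 + 4.6 + 7.3) / 13 = 4.5077
σ̂ = s̄ / c₄ = 4.5077 / 0.9400 = 4.7954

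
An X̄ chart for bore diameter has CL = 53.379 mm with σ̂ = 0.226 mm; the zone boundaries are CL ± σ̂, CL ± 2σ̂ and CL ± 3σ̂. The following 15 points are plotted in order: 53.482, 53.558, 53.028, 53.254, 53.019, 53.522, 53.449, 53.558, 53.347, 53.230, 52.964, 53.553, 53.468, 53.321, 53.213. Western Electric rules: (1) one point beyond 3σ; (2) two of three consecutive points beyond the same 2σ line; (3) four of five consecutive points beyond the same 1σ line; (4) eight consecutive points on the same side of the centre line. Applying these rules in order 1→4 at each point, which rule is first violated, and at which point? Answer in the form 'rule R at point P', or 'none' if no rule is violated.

Zone of each point (C = within 1σ̂, B = 1σ̂–2σ̂, A = 2σ̂–3σ̂, * = beyond 3σ̂; sign = side of CL): 1:+C, 2:+C, 3:-B, 4:-C, 5:-B, 6:+C, 7:+C, 8:+C, 9:-C, 10:-C, 11:-B, 12:+C, 13:+C, 14:-C, 15:-C
No rule fires across all 15 points.

none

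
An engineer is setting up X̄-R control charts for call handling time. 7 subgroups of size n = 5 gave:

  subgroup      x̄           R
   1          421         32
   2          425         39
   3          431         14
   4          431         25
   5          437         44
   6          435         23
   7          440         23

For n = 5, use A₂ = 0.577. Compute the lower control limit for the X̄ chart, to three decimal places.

X̄̄ = (421 + 425 + 431 + 431 + 437 + 435 + 440) / 7 = 3020.0000 / 7 = 431.4286
R̄ = (32 + 39 + 14 + 25 + 44 + 23 + 23) / 7 = 200.0000 / 7 = 28.5714
LCL = X̄̄ − A₂·R̄ = 431.4286 − 0.577 × 28.5714 = 414.9429

414.943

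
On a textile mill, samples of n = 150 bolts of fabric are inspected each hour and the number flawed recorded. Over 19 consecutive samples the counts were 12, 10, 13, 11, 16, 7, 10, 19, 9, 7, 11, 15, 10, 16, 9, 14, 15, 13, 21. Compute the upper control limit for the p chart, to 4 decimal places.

0.1513

p̄ = Σdᵢ / (k·n) = 238 / (19 × 150) = 0.08351
UCL = p̄ + 3·√(p̄(1−p̄)/n) = 0.08351 + 3 × √(0.08351×0.91649/150) = 0.08351 + 3 × 0.02259 = 0.15127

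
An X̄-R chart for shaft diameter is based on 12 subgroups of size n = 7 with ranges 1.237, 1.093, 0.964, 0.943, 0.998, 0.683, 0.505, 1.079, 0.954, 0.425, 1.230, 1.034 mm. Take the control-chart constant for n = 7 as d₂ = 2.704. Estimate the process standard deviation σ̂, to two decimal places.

0.34

R̄ = (1.237 + 1.093 + 0.964 + 0.943 + 0.998 + 0.683 + 0.505 + 1.079 + 0.954 + 0.425 + 1.230 + 1.034) / 12 = 0.9287
σ̂ = R̄ / d₂ = 0.9287 / 2.704 = 0.3435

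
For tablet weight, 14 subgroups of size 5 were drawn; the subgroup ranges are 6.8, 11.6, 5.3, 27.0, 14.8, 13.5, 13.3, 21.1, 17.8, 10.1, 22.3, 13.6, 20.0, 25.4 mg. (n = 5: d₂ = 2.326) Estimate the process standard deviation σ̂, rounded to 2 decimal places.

R̄ = (6.8 + 11.6 + 5.3 + 27.0 + 14.8 + 13.5 + 13.3 + 21.1 + 17.8 + 10.1 + 22.3 + 13.6 + 20.0 + 25.4) / 14 = 15.9000
σ̂ = R̄ / d₂ = 15.9000 / 2.326 = 6.8358

6.84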